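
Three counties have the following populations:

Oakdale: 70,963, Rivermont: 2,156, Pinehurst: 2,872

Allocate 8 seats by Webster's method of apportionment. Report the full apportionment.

Oakdale 8; Rivermont 0; Pinehurst 0

Standard divisor 75991/8 ≈ 9498.875; standard quotas: Oakdale 7.471, Rivermont 0.227, Pinehurst 0.302.
Rounding to the nearest integer gives 7, 0, 0 = 7 seats, so the divisor must be adjusted.
With modified divisor 8900: modified quotas Oakdale 7.973, Rivermont 0.242, Pinehurst 0.323.
Rounding to the nearest integer: Oakdale 8, Rivermont 0, Pinehurst 0 (total 8).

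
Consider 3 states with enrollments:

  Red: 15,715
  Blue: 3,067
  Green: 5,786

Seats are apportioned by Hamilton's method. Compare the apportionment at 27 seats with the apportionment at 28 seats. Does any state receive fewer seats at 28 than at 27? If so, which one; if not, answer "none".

Blue

At 27 seats: Red 17, Blue 4, Green 6.
At 28 seats: Red 18, Blue 3, Green 7.
Blue drops from 4 to 3.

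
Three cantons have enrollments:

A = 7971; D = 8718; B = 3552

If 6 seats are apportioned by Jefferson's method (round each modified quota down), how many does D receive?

Standard divisor 20241/6 ≈ 3373.5; standard quotas: A 2.363, D 2.584, B 1.053.
Rounding down gives 2, 2, 1 = 5 seats, so the divisor must be adjusted.
With modified divisor 2800: modified quotas A 2.847, D 3.114, B 1.269.
Rounding down: A 2, D 3, B 1 (total 6).
D receives 3.

3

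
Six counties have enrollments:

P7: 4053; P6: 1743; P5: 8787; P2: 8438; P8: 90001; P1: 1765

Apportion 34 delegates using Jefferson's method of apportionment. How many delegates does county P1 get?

0

Standard divisor 114787/34 ≈ 3376.088; standard quotas: P7 1.201, P6 0.516, P5 2.603, P2 2.499, P8 26.658, P1 0.523.
Rounding down gives 1, 0, 2, 2, 26, 0 = 31 seats, so the divisor must be adjusted.
With modified divisor 3100: modified quotas P7 1.307, P6 0.562, P5 2.835, P2 2.722, P8 29.033, P1 0.569.
Rounding down: P7 1, P6 0, P5 2, P2 2, P8 29, P1 0 (total 34).
P1 receives 0.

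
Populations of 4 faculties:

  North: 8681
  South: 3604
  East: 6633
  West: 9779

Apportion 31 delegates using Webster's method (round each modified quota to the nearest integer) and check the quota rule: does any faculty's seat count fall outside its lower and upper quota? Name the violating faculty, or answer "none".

none

Standard quotas: North 9.378, South 3.893, East 7.165, West 10.564.
Webster allocation: North 9, South 4, East 7, West 11.
Every allocation lies between the lower and upper quota.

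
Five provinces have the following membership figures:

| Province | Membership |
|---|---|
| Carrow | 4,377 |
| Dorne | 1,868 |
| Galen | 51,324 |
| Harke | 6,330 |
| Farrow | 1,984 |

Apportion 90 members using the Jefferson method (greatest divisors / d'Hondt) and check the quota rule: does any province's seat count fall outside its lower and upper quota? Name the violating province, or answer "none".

Galen

Standard quotas: Carrow 5.979, Dorne 2.552, Galen 70.112, Harke 8.647, Farrow 2.710.
Jefferson allocation: Carrow 6, Dorne 2, Galen 72, Harke 8, Farrow 2.
Galen has quota 70.112 (lower 70, upper 71) but receives 72 — outside the quota interval.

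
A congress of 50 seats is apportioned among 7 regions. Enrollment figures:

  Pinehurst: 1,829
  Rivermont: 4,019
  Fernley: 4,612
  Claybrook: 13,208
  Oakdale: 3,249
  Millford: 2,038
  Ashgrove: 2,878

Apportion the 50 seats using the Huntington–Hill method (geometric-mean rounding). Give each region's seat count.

With divisor 632: modified quotas Pinehurst 2.894, Rivermont 6.359, Fernley 7.297, Claybrook 20.899, Oakdale 5.141, Millford 3.225, Ashgrove 4.554.
Geometric-mean thresholds: Pinehurst √(2·3)=2.449, Rivermont √(6·7)=6.481, Fernley √(7·8)=7.483, Claybrook √(20·21)=20.494, Oakdale √(5·6)=5.477, Millford √(3·4)=3.464, Ashgrove √(4·5)=4.472.
Each quota rounded against its threshold gives Pinehurst 3, Rivermont 6, Fernley 7, Claybrook 21, Oakdale 5, Millford 3, Ashgrove 5 (total 50).

Pinehurst: 3, Rivermont: 6, Fernley: 7, Claybrook: 21, Oakdale: 5, Millford: 3, Ashgrove: 5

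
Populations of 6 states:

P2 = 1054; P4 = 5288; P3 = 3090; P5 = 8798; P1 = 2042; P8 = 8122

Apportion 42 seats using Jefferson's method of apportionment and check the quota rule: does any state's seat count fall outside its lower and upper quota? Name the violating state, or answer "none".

none

Standard quotas: P2 1.559, P4 7.822, P3 4.571, P5 13.014, P1 3.020, P8 12.014.
Jefferson allocation: P2 1, P4 8, P3 4, P5 14, P1 3, P8 12.
Every allocation lies between the lower and upper quota.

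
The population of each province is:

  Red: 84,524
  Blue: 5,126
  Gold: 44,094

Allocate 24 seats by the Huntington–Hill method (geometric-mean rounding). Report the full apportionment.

With divisor 5644: modified quotas Red 14.976, Blue 0.908, Gold 7.813.
Geometric-mean thresholds: Red √(14·15)=14.491, Blue (min 1), Gold √(7·8)=7.483.
Each quota rounded against its threshold gives Red 15, Blue 1, Gold 8 (total 24).

Red=15, Blue=1, Gold=8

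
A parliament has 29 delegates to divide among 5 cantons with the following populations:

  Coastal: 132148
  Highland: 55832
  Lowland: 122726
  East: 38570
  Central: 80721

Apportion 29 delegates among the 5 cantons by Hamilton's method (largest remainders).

Coastal 9, Highland 4, Lowland 8, East 3, Central 5

The standard divisor is 429997/29 ≈ 14827.483.
Standard quotas: Coastal 8.9124, Highland 3.7654, Lowland 8.2769, East 2.6013, Central 5.4440.
Lower quotas: Coastal 8, Highland 3, Lowland 8, East 2, Central 5 (sum 26, leaving 3 seats).
Remainders in descending order: Coastal 0.9124, Highland 0.7654, East 0.6013, Central 0.4440, Lowland 0.2769.
Largest remainders: Coastal, Highland, East receive the extra seats.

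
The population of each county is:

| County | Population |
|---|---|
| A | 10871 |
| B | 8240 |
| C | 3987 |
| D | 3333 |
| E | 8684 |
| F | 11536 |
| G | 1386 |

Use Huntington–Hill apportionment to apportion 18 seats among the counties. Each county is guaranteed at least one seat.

A 4, B 3, C 2, D 1, E 3, F 4, G 1

With divisor 2699: modified quotas A 4.028, B 3.053, C 1.477, D 1.235, E 3.217, F 4.274, G 0.514.
Geometric-mean thresholds: A √(4·5)=4.472, B √(3·4)=3.464, C √(1·2)=1.414, D √(1·2)=1.414, E √(3·4)=3.464, F √(4·5)=4.472, G (min 1).
Each quota rounded against its threshold gives A 4, B 3, C 2, D 1, E 3, F 4, G 1 (total 18).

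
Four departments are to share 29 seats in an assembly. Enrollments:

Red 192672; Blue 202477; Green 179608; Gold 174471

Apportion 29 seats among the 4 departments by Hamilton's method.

Standard divisor: 749228 ÷ 29 ≈ 25835.448.
Standard quotas: Red 7.4577, Blue 7.8372, Green 6.9520, Gold 6.7532.
Lower quotas: Red 7, Blue 7, Green 6, Gold 6 (sum 26, leaving 3 seats).
Remainders in descending order: Green 0.9520, Blue 0.8372, Gold 0.7532, Red 0.4577.
The surplus seats go to Green, Blue, Gold.

Red: 7; Blue: 8; Green: 7; Gold: 7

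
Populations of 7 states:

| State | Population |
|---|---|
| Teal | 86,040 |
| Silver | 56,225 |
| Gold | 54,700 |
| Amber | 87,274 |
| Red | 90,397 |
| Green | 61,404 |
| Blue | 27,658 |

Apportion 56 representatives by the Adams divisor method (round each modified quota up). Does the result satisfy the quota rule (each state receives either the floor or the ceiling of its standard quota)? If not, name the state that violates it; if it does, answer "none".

none

Standard quotas: Teal 10.391, Silver 6.790, Gold 6.606, Amber 10.540, Red 10.917, Green 7.416, Blue 3.340.
Adams allocation: Teal 10, Silver 7, Gold 7, Amber 10, Red 11, Green 7, Blue 4.
Every allocation lies between the lower and upper quota.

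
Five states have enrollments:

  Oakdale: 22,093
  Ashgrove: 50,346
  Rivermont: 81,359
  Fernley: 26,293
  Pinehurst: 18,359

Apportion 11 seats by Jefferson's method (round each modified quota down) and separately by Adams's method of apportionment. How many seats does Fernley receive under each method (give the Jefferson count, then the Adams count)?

1 and 2

Jefferson: Oakdale 1, Ashgrove 3, Rivermont 5, Fernley 1, Pinehurst 1.
Adams: Oakdale 1, Ashgrove 3, Rivermont 4, Fernley 2, Pinehurst 1.
Fernley gets 1 under Jefferson and 2 under Adams.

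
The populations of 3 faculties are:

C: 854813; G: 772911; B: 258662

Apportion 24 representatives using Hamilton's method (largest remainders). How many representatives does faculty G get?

The standard divisor is 1886386/24 ≈ 78599.417.
Standard quotas: C 10.8756, G 9.8335, B 3.2909.
Lower quotas: C 10, G 9, B 3 (sum 22, leaving 2 seats).
Remainders in descending order: C 0.8756, G 0.8335, B 0.2909.
The surplus seats go to C, G.
G receives 10.

10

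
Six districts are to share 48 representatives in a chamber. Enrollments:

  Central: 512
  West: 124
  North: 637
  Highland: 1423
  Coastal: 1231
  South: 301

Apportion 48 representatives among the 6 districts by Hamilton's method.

Total 4228; standard divisor 4228/48 ≈ 88.083.
Standard quotas: Central 5.813, West 1.408, North 7.232, Highland 16.155, Coastal 13.975, South 3.417.
Lower quotas: Central 5, West 1, North 7, Highland 16, Coastal 13, South 3 (sum 45, leaving 3 seats).
Remainders in descending order: Coastal 0.975, Central 0.813, South 0.417, West 0.408, North 0.232, Highland 0.155.
Largest remainders: Coastal, Central, South receive the extra seats.

Central=6; West=1; North=7; Highland=16; Coastal=14; South=4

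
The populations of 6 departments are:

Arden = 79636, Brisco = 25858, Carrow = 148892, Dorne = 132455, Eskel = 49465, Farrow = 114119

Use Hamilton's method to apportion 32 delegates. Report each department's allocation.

Arden 4, Brisco 1, Carrow 9, Dorne 8, Eskel 3, Farrow 7

The standard divisor is 550425/32 ≈ 17200.781.
Standard quotas: Arden 4.6298, Brisco 1.5033, Carrow 8.6561, Dorne 7.7005, Eskel 2.8757, Farrow 6.6345.
Lower quotas: Arden 4, Brisco 1, Carrow 8, Dorne 7, Eskel 2, Farrow 6 (sum 28, leaving 4 seats).
Remainders in descending order: Eskel 0.8757, Dorne 0.7005, Carrow 0.6561, Farrow 0.6345, Arden 0.6298, Brisco 0.5033.
The surplus seats go to Eskel, Dorne, Carrow, Farrow.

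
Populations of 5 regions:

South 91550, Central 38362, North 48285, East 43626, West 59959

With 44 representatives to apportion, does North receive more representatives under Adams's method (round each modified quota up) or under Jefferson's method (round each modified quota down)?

Adams

Adams: South 14, Central 6, North 8, East 7, West 9.
Jefferson: South 15, Central 6, North 7, East 7, West 9.
North gets 8 under Adams and 7 under Jefferson.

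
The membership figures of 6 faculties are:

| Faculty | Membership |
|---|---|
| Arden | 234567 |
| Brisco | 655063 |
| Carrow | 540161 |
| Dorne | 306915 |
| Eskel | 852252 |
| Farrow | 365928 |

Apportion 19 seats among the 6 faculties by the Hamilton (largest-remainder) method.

Total 2954886; standard divisor 2954886/19 ≈ 155520.316.
Standard quotas: Arden 1.5083, Brisco 4.2121, Carrow 3.4733, Dorne 1.9735, Eskel 5.4800, Farrow 2.3529.
Lower quotas: Arden 1, Brisco 4, Carrow 3, Dorne 1, Eskel 5, Farrow 2 (sum 16, leaving 3 seats).
Remainders in descending order: Dorne 0.9735, Arden 0.5083, Eskel 0.4800, Carrow 0.4733, Farrow 0.3529, Brisco 0.2121.
Largest remainders: Dorne, Arden, Eskel receive the extra seats.

Arden: 2, Brisco: 4, Carrow: 3, Dorne: 2, Eskel: 6, Farrow: 2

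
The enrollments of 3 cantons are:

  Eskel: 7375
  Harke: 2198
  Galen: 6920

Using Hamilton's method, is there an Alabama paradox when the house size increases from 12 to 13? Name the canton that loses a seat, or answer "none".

none

At 12 seats: Eskel 5, Harke 2, Galen 5.
At 13 seats: Eskel 6, Harke 2, Galen 5.
No canton's allocation decreased.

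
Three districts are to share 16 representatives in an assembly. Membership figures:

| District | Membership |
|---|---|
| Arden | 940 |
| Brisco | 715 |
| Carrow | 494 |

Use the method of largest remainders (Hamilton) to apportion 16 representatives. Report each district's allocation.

Standard divisor: 2149 ÷ 16 ≈ 134.312.
Standard quotas: Arden 6.999, Brisco 5.323, Carrow 3.678.
Lower quotas: Arden 6, Brisco 5, Carrow 3 (sum 14, leaving 2 seats).
Remainders in descending order: Arden 0.999, Carrow 0.678, Brisco 0.323.
Largest remainders: Arden, Carrow receive the extra seats.

Arden 7, Brisco 5, Carrow 4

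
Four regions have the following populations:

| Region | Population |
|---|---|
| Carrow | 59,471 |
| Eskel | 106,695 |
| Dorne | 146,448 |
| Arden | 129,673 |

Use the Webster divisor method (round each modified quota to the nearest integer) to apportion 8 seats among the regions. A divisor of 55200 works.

With modified divisor 55200: modified quotas Carrow 1.077, Eskel 1.933, Dorne 2.653, Arden 2.349.
Rounding to the nearest integer: Carrow 1, Eskel 2, Dorne 3, Arden 2 (total 8).

Carrow=1, Eskel=2, Dorne=3, Arden=2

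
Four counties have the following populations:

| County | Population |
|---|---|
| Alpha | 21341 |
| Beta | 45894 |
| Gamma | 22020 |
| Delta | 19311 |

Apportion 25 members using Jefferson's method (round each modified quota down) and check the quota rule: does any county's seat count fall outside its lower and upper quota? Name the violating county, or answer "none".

Standard quotas: Alpha 4.914, Beta 10.568, Gamma 5.071, Delta 4.447.
Jefferson allocation: Alpha 5, Beta 11, Gamma 5, Delta 4.
Every allocation lies between the lower and upper quota.

none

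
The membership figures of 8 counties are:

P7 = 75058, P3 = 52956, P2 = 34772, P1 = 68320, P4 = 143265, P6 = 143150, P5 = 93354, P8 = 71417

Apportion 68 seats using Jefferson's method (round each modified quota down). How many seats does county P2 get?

Standard divisor 682292/68 ≈ 10033.706; standard quotas: P7 7.481, P3 5.278, P2 3.466, P1 6.809, P4 14.278, P6 14.267, P5 9.304, P8 7.118.
Rounding down gives 7, 5, 3, 6, 14, 14, 9, 7 = 65 seats, so the divisor must be adjusted.
With modified divisor 9500: modified quotas P7 7.901, P3 5.574, P2 3.660, P1 7.192, P4 15.081, P6 15.068, P5 9.827, P8 7.518.
Rounding down: P7 7, P3 5, P2 3, P1 7, P4 15, P6 15, P5 9, P8 7 (total 68).
P2 receives 3.

3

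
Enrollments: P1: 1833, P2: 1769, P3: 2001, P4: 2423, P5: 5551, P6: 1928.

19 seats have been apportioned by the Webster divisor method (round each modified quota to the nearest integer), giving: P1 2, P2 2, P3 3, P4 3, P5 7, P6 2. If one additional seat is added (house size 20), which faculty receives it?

P6

Priority for the next seat is population ÷ (current seats + 0.5).
Priorities: P1 733.200, P2 707.600, P3 571.714, P4 692.286, P5 740.133, P6 771.200.
Highest priority: P6.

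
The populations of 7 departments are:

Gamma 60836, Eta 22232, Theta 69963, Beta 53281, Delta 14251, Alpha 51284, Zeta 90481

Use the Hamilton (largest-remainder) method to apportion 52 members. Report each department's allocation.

Gamma 9; Eta 3; Theta 10; Beta 8; Delta 2; Alpha 7; Zeta 13

Standard divisor: 362328 ÷ 52 ≈ 6967.846.
Standard quotas: Gamma 8.7310, Eta 3.1907, Theta 10.0408, Beta 7.6467, Delta 2.0453, Alpha 7.3601, Zeta 12.9855.
Lower quotas: Gamma 8, Eta 3, Theta 10, Beta 7, Delta 2, Alpha 7, Zeta 12 (sum 49, leaving 3 seats).
Remainders in descending order: Zeta 0.9855, Gamma 0.7310, Beta 0.6467, Alpha 0.3601, Eta 0.1907, Delta 0.0453, Theta 0.0408.
Largest remainders: Zeta, Gamma, Beta receive the extra seats.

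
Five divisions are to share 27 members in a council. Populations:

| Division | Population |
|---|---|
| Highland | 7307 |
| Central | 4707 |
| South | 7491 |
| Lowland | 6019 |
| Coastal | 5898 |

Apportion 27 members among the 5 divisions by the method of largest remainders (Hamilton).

Total 31422; standard divisor 31422/27 ≈ 1163.778.
Standard quotas: Highland 6.2787, Central 4.0446, South 6.4368, Lowland 5.1719, Coastal 5.0680.
Lower quotas: Highland 6, Central 4, South 6, Lowland 5, Coastal 5 (sum 26, leaving 1 seat).
Remainders in descending order: South 0.4368, Highland 0.2787, Lowland 0.1719, Coastal 0.0680, Central 0.0446.
Largest remainder: South receives the extra seat.

Highland 6; Central 4; South 7; Lowland 5; Coastal 5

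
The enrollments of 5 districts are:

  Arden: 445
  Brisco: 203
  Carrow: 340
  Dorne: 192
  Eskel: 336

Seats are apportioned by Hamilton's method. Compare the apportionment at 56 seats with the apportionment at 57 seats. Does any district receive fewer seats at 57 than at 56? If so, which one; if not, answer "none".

At 56 seats: Arden 16, Brisco 8, Carrow 13, Dorne 7, Eskel 12.
At 57 seats: Arden 17, Brisco 7, Carrow 13, Dorne 7, Eskel 13.
Brisco drops from 8 to 7.

Brisco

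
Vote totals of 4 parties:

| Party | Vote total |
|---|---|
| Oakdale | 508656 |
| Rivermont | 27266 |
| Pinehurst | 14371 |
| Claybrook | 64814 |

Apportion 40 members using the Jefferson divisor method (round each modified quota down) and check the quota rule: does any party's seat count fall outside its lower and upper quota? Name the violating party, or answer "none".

Standard quotas: Oakdale 33.078, Rivermont 1.773, Pinehurst 0.935, Claybrook 4.215.
Jefferson allocation: Oakdale 35, Rivermont 1, Pinehurst 0, Claybrook 4.
Oakdale has quota 33.078 (lower 33, upper 34) but receives 35 — outside the quota interval.

Oakdale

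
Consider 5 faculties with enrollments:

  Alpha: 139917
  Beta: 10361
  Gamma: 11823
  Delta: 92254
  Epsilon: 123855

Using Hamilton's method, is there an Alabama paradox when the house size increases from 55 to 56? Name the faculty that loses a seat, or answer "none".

Beta

At 55 seats: Alpha 20, Beta 2, Gamma 2, Delta 13, Epsilon 18.
At 56 seats: Alpha 21, Beta 1, Gamma 2, Delta 14, Epsilon 18.
Beta drops from 2 to 1.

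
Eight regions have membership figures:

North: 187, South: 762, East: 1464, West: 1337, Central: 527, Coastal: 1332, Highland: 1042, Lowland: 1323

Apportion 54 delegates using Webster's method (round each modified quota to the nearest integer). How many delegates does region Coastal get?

Standard divisor 7974/54 ≈ 147.667; standard quotas: North 1.266, South 5.160, East 9.914, West 9.054, Central 3.569, Coastal 9.020, Highland 7.056, Lowland 8.959.
Rounding to the nearest integer gives North 1, South 5, East 10, West 9, Central 4, Coastal 9, Highland 7, Lowland 9 — total 54, matching the house size, so no adjustment is needed.
Coastal receives 9.

9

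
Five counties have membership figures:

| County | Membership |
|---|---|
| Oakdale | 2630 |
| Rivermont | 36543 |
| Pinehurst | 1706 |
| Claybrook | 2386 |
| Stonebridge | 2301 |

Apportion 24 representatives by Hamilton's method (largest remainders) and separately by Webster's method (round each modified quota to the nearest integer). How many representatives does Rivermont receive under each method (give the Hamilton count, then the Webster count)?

19 and 20

Hamilton: Oakdale 2, Rivermont 19, Pinehurst 1, Claybrook 1, Stonebridge 1.
Webster: Oakdale 1, Rivermont 20, Pinehurst 1, Claybrook 1, Stonebridge 1.
Rivermont gets 19 under Hamilton and 20 under Webster.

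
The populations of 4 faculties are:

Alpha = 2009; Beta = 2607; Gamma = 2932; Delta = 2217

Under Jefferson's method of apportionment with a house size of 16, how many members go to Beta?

4

Standard divisor 9765/16 ≈ 610.312; standard quotas: Alpha 3.292, Beta 4.272, Gamma 4.804, Delta 3.633.
Rounding down gives 3, 4, 4, 3 = 14 seats, so the divisor must be adjusted.
With modified divisor 540: modified quotas Alpha 3.720, Beta 4.828, Gamma 5.430, Delta 4.106.
Rounding down: Alpha 3, Beta 4, Gamma 5, Delta 4 (total 16).
Beta receives 4.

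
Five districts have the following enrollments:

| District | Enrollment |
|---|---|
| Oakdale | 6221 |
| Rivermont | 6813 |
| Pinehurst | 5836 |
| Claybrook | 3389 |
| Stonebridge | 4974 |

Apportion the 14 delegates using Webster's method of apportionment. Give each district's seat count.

Standard divisor 27233/14 ≈ 1945.214; standard quotas: Oakdale 3.198, Rivermont 3.502, Pinehurst 3.000, Claybrook 1.742, Stonebridge 2.557.
Rounding to the nearest integer gives 3, 4, 3, 2, 3 = 15 seats, so the divisor must be adjusted.
With modified divisor 1970: modified quotas Oakdale 3.158, Rivermont 3.458, Pinehurst 2.962, Claybrook 1.720, Stonebridge 2.525.
Rounding to the nearest integer: Oakdale 3, Rivermont 3, Pinehurst 3, Claybrook 2, Stonebridge 3 (total 14).

Oakdale=3, Rivermont=3, Pinehurst=3, Claybrook=2, Stonebridge=3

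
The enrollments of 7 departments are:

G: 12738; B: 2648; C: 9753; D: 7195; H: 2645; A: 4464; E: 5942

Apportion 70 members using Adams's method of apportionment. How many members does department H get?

4

Standard divisor 45385/70 ≈ 648.357; standard quotas: G 19.647, B 4.084, C 15.043, D 11.097, H 4.080, A 6.885, E 9.165.
Rounding up gives 20, 5, 16, 12, 5, 7, 10 = 75 seats, so the divisor must be adjusted.
With modified divisor 666: modified quotas G 19.126, B 3.976, C 14.644, D 10.803, H 3.971, A 6.703, E 8.922.
Rounding up: G 20, B 4, C 15, D 11, H 4, A 7, E 9 (total 70).
H receives 4.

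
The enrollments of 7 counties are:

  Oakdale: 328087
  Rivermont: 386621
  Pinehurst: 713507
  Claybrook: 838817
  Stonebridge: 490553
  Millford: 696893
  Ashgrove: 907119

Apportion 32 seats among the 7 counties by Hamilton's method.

Standard divisor: 4361597 ÷ 32 ≈ 136299.906.
Standard quotas: Oakdale 2.4071, Rivermont 2.8365, Pinehurst 5.2348, Claybrook 6.1542, Stonebridge 3.5991, Millford 5.1129, Ashgrove 6.6553.
Lower quotas: Oakdale 2, Rivermont 2, Pinehurst 5, Claybrook 6, Stonebridge 3, Millford 5, Ashgrove 6 (sum 29, leaving 3 seats).
Remainders in descending order: Rivermont 0.8365, Ashgrove 0.6553, Stonebridge 0.5991, Oakdale 0.4071, Pinehurst 0.2348, Claybrook 0.1542, Millford 0.1129.
The surplus seats go to Rivermont, Ashgrove, Stonebridge.

Oakdale 2, Rivermont 3, Pinehurst 5, Claybrook 6, Stonebridge 4, Millford 5, Ashgrove 7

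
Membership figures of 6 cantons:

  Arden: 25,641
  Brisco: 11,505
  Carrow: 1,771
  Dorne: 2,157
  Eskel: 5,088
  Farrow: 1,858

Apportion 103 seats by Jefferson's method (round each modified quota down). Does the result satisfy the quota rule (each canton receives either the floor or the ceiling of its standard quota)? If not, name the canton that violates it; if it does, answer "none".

Standard quotas: Arden 54.998, Brisco 24.678, Carrow 3.799, Dorne 4.627, Eskel 10.913, Farrow 3.985.
Jefferson allocation: Arden 56, Brisco 25, Carrow 3, Dorne 4, Eskel 11, Farrow 4.
Arden has quota 54.998 (lower 54, upper 55) but receives 56 — outside the quota interval.

Arden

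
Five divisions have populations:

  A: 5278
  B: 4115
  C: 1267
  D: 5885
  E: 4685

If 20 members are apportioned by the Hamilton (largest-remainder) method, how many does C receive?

1

The standard divisor is 21230/20 ≈ 1061.5.
Standard quotas: A 4.9722, B 3.8766, C 1.1936, D 5.5440, E 4.4136.
Lower quotas: A 4, B 3, C 1, D 5, E 4 (sum 17, leaving 3 seats).
Remainders in descending order: A 0.9722, B 0.8766, D 0.5440, E 0.4136, C 0.1936.
Largest remainders: A, B, D receive the extra seats.
C receives 1.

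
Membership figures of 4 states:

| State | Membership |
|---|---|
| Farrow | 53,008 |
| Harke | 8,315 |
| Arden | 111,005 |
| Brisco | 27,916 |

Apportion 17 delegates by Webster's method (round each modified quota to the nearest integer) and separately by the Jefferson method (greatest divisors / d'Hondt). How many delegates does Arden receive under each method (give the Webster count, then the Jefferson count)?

9 and 10

Webster: Farrow 5, Harke 1, Arden 9, Brisco 2.
Jefferson: Farrow 5, Harke 0, Arden 10, Brisco 2.
Arden gets 9 under Webster and 10 under Jefferson.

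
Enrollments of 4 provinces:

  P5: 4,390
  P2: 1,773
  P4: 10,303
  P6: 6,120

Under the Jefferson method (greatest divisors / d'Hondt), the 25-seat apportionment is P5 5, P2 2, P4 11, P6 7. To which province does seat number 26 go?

P4

Priority for the next seat is population ÷ (current seats + 1).
Priorities: P5 731.667, P2 591.000, P4 858.583, P6 765.000.
Highest priority: P4.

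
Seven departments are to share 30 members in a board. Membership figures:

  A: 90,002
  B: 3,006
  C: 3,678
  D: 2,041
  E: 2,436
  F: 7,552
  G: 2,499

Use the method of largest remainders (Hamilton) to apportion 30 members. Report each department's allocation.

A 24, B 1, C 1, D 0, E 1, F 2, G 1

Total 111214; standard divisor 111214/30 ≈ 3707.133.
Standard quotas: A 24.2781, B 0.8109, C 0.9921, D 0.5506, E 0.6571, F 2.0372, G 0.6741.
Lower quotas: A 24, B 0, C 0, D 0, E 0, F 2, G 0 (sum 26, leaving 4 seats).
Remainders in descending order: C 0.9921, B 0.8109, G 0.6741, E 0.6571, D 0.5506, A 0.2781, F 0.0372.
Largest remainders: C, B, G, E receive the extra seats.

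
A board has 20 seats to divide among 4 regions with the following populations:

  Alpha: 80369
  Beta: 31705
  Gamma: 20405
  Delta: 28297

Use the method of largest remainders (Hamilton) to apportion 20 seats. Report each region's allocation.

Total 160776; standard divisor 160776/20 ≈ 8038.8.
Standard quotas: Alpha 9.9976, Beta 3.9440, Gamma 2.5383, Delta 3.5201.
Lower quotas: Alpha 9, Beta 3, Gamma 2, Delta 3 (sum 17, leaving 3 seats).
Remainders in descending order: Alpha 0.9976, Beta 0.9440, Gamma 0.5383, Delta 0.5201.
Largest remainders: Alpha, Beta, Gamma receive the extra seats.

Alpha 10, Beta 4, Gamma 3, Delta 3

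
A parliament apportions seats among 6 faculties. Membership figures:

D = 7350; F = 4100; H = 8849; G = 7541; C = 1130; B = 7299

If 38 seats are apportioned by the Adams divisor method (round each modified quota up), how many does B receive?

7

Standard divisor 36269/38 ≈ 954.447; standard quotas: D 7.701, F 4.296, H 9.271, G 7.901, C 1.184, B 7.647.
Rounding up gives 8, 5, 10, 8, 2, 8 = 41 seats, so the divisor must be adjusted.
With modified divisor 1046: modified quotas D 7.027, F 3.920, H 8.460, G 7.209, C 1.080, B 6.978.
Rounding up: D 8, F 4, H 9, G 8, C 2, B 7 (total 38).
B receives 7.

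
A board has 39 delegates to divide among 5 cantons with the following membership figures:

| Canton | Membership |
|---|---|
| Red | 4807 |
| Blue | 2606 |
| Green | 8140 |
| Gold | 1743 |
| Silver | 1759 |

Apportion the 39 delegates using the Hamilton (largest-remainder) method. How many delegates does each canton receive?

Red: 10, Blue: 5, Green: 17, Gold: 3, Silver: 4

The standard divisor is 19055/39 ≈ 488.59.
Standard quotas: Red 9.8385, Blue 5.3337, Green 16.6602, Gold 3.5674, Silver 3.6002.
Lower quotas: Red 9, Blue 5, Green 16, Gold 3, Silver 3 (sum 36, leaving 3 seats).
Remainders in descending order: Red 0.8385, Green 0.6602, Silver 0.6002, Gold 0.5674, Blue 0.3337.
The surplus seats go to Red, Green, Silver.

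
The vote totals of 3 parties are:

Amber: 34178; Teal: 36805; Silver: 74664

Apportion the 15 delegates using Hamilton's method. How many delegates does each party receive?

Amber 3, Teal 4, Silver 8

Total 145647; standard divisor 145647/15 ≈ 9709.8.
Standard quotas: Amber 3.5199, Teal 3.7905, Silver 7.6896.
Lower quotas: Amber 3, Teal 3, Silver 7 (sum 13, leaving 2 seats).
Remainders in descending order: Teal 0.7905, Silver 0.6896, Amber 0.5199.
The surplus seats go to Teal, Silver.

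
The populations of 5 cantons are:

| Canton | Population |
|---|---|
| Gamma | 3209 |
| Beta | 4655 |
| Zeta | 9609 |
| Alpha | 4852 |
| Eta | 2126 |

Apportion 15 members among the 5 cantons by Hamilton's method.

Gamma 2; Beta 3; Zeta 6; Alpha 3; Eta 1

The standard divisor is 24451/15 ≈ 1630.067.
Standard quotas: Gamma 1.9686, Beta 2.8557, Zeta 5.8949, Alpha 2.9766, Eta 1.3042.
Lower quotas: Gamma 1, Beta 2, Zeta 5, Alpha 2, Eta 1 (sum 11, leaving 4 seats).
Remainders in descending order: Alpha 0.9766, Gamma 0.9686, Zeta 0.8949, Beta 0.8557, Eta 0.3042.
Largest remainders: Alpha, Gamma, Zeta, Beta receive the extra seats.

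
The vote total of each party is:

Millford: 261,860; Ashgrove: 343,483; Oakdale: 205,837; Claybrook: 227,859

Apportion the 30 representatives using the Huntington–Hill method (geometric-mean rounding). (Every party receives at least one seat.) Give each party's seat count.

Millford=7, Ashgrove=10, Oakdale=6, Claybrook=7

With divisor 35076: modified quotas Millford 7.466, Ashgrove 9.793, Oakdale 5.868, Claybrook 6.496.
Geometric-mean thresholds: Millford √(7·8)=7.483, Ashgrove √(9·10)=9.487, Oakdale √(5·6)=5.477, Claybrook √(6·7)=6.481.
Each quota rounded against its threshold gives Millford 7, Ashgrove 10, Oakdale 6, Claybrook 7 (total 30).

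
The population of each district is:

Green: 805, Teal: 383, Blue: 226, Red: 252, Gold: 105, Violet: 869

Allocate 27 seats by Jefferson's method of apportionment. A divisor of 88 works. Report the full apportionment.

With modified divisor 88: modified quotas Green 9.148, Teal 4.352, Blue 2.568, Red 2.864, Gold 1.193, Violet 9.875.
Rounding down: Green 9, Teal 4, Blue 2, Red 2, Gold 1, Violet 9 (total 27).

Green 9, Teal 4, Blue 2, Red 2, Gold 1, Violet 9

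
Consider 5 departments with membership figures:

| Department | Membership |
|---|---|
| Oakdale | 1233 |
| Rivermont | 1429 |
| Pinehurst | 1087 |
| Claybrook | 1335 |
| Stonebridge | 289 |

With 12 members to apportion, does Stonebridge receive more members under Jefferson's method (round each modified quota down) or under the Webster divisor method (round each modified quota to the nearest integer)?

Webster

Jefferson: Oakdale 3, Rivermont 3, Pinehurst 3, Claybrook 3, Stonebridge 0.
Webster: Oakdale 3, Rivermont 3, Pinehurst 2, Claybrook 3, Stonebridge 1.
Stonebridge gets 0 under Jefferson and 1 under Webster.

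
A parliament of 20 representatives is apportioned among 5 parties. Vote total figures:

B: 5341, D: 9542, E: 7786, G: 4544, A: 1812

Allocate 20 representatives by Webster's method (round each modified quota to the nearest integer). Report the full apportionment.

Standard divisor 29025/20 ≈ 1451.25; standard quotas: B 3.680, D 6.575, E 5.365, G 3.131, A 1.249.
Rounding to the nearest integer gives B 4, D 7, E 5, G 3, A 1 — total 20, matching the house size, so no adjustment is needed.

B: 4, D: 7, E: 5, G: 3, A: 1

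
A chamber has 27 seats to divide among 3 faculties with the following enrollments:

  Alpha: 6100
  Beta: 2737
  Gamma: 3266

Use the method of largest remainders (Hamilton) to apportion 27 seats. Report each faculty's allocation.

The standard divisor is 12103/27 ≈ 448.259.
Standard quotas: Alpha 13.6082, Beta 6.1058, Gamma 7.2860.
Lower quotas: Alpha 13, Beta 6, Gamma 7 (sum 26, leaving 1 seat).
Remainders in descending order: Alpha 0.6082, Gamma 0.2860, Beta 0.1058.
The surplus seat goes to Alpha.

Alpha=14; Beta=6; Gamma=7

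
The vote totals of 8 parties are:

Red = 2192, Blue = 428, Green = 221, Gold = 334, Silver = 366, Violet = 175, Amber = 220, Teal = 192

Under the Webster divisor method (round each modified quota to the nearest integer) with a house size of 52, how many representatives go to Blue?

Standard divisor 4128/52 ≈ 79.385; standard quotas: Red 27.612, Blue 5.391, Green 2.784, Gold 4.207, Silver 4.610, Violet 2.204, Amber 2.771, Teal 2.419.
Rounding to the nearest integer gives Red 28, Blue 5, Green 3, Gold 4, Silver 5, Violet 2, Amber 3, Teal 2 — total 52, matching the house size, so no adjustment is needed.
Blue receives 5.

5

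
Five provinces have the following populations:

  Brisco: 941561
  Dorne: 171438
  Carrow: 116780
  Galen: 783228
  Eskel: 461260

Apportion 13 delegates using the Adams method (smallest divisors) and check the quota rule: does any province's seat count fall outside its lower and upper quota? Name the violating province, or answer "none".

Standard quotas: Brisco 4.947, Dorne 0.901, Carrow 0.614, Galen 4.115, Eskel 2.423.
Adams allocation: Brisco 5, Dorne 1, Carrow 1, Galen 4, Eskel 2.
Every allocation lies between the lower and upper quota.

none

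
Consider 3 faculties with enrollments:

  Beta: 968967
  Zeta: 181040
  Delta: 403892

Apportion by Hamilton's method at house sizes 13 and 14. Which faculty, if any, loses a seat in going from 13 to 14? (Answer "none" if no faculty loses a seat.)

At 13 seats: Beta 8, Zeta 2, Delta 3.
At 14 seats: Beta 9, Zeta 1, Delta 4.
Zeta drops from 2 to 1.

Zeta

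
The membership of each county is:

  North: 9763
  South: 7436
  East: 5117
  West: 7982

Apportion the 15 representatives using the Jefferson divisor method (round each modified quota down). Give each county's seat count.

North=5, South=4, East=2, West=4

Standard divisor 30298/15 ≈ 2019.867; standard quotas: North 4.833, South 3.681, East 2.533, West 3.952.
Rounding down gives 4, 3, 2, 3 = 12 seats, so the divisor must be adjusted.
With modified divisor 1800: modified quotas North 5.424, South 4.131, East 2.843, West 4.434.
Rounding down: North 5, South 4, East 2, West 4 (total 15).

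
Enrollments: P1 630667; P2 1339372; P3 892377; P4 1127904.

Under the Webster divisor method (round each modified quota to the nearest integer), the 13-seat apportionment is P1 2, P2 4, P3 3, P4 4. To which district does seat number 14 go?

Priority for the next seat is population ÷ (current seats + 0.5).
Priorities: P1 252266.800, P2 297638.222, P3 254964.857, P4 250645.333.
Highest priority: P2.

P2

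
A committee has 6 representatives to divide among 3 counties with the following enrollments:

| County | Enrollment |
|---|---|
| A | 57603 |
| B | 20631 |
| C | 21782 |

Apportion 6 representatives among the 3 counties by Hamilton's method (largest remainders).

A 4, B 1, C 1

The standard divisor is 100016/6 ≈ 16669.333.
Standard quotas: A 3.4556, B 1.2377, C 1.3067.
Lower quotas: A 3, B 1, C 1 (sum 5, leaving 1 seat).
Remainders in descending order: A 0.4556, C 0.3067, B 0.2377.
Largest remainder: A receives the extra seat.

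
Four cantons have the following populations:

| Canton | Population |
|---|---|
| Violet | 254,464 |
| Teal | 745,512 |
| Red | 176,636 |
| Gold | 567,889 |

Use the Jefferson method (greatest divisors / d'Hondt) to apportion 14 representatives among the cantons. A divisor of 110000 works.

With modified divisor 110000: modified quotas Violet 2.313, Teal 6.777, Red 1.606, Gold 5.163.
Rounding down: Violet 2, Teal 6, Red 1, Gold 5 (total 14).

Violet 2, Teal 6, Red 1, Gold 5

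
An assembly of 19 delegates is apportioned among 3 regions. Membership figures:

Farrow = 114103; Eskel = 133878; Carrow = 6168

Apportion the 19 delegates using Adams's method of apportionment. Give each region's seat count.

Standard divisor 254149/19 ≈ 13376.263; standard quotas: Farrow 8.530, Eskel 10.009, Carrow 0.461.
Rounding up gives 9, 11, 1 = 21 seats, so the divisor must be adjusted.
With modified divisor 14600: modified quotas Farrow 7.815, Eskel 9.170, Carrow 0.422.
Rounding up: Farrow 8, Eskel 10, Carrow 1 (total 19).

Farrow 8, Eskel 10, Carrow 1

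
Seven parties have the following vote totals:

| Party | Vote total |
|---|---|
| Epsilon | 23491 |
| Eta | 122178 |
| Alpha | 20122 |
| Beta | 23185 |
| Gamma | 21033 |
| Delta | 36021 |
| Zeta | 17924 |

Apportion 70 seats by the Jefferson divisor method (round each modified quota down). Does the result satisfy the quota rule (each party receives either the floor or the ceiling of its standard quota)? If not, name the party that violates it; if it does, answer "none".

Standard quotas: Epsilon 6.230, Eta 32.401, Alpha 5.336, Beta 6.149, Gamma 5.578, Delta 9.553, Zeta 4.753.
Jefferson allocation: Epsilon 6, Eta 34, Alpha 5, Beta 6, Gamma 5, Delta 10, Zeta 4.
Eta has quota 32.401 (lower 32, upper 33) but receives 34 — outside the quota interval.

Eta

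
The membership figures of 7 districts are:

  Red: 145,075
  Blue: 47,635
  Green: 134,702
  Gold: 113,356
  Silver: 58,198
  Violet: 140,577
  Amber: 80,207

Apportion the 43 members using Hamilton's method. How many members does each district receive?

Red=9, Blue=3, Green=8, Gold=7, Silver=3, Violet=8, Amber=5

Standard divisor: 719750 ÷ 43 ≈ 16738.372.
Standard quotas: Red 8.6672, Blue 2.8459, Green 8.0475, Gold 6.7722, Silver 3.4769, Violet 8.3985, Amber 4.7918.
Lower quotas: Red 8, Blue 2, Green 8, Gold 6, Silver 3, Violet 8, Amber 4 (sum 39, leaving 4 seats).
Remainders in descending order: Blue 0.8459, Amber 0.7918, Gold 0.7722, Red 0.6672, Silver 0.4769, Violet 0.3985, Green 0.0475.
The surplus seats go to Blue, Amber, Gold, Red.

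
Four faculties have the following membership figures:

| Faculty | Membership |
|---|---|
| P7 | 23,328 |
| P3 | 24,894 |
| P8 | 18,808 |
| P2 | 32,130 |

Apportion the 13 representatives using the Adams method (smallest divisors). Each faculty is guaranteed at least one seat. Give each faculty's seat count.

P7 3, P3 3, P8 3, P2 4

Standard divisor 99160/13 ≈ 7627.692; standard quotas: P7 3.058, P3 3.264, P8 2.466, P2 4.212.
Rounding up gives 4, 4, 3, 5 = 16 seats, so the divisor must be adjusted.
With modified divisor 8900: modified quotas P7 2.621, P3 2.797, P8 2.113, P2 3.610.
Rounding up: P7 3, P3 3, P8 3, P2 4 (total 13).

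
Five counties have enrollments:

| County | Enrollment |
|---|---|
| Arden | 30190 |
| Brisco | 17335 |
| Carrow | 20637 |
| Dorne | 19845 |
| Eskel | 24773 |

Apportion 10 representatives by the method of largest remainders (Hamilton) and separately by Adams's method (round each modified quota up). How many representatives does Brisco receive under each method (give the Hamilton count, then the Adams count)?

1 and 2

Hamilton: Arden 3, Brisco 1, Carrow 2, Dorne 2, Eskel 2.
Adams: Arden 2, Brisco 2, Carrow 2, Dorne 2, Eskel 2.
Brisco gets 1 under Hamilton and 2 under Adams.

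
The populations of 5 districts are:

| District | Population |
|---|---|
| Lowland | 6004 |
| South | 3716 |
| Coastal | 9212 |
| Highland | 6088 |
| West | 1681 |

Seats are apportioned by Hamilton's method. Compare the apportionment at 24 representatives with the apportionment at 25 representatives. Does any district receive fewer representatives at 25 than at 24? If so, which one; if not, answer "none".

West

At 24 seats: Lowland 5, South 3, Coastal 8, Highland 6, West 2.
At 25 seats: Lowland 6, South 3, Coastal 9, Highland 6, West 1.
West drops from 2 to 1.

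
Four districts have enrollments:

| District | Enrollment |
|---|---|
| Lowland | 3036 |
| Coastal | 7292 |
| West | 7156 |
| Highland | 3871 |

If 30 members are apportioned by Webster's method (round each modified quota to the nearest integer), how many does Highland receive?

Standard divisor 21355/30 ≈ 711.833; standard quotas: Lowland 4.265, Coastal 10.244, West 10.053, Highland 5.438.
Rounding to the nearest integer gives 4, 10, 10, 5 = 29 seats, so the divisor must be adjusted.
With modified divisor 700: modified quotas Lowland 4.337, Coastal 10.417, West 10.223, Highland 5.530.
Rounding to the nearest integer: Lowland 4, Coastal 10, West 10, Highland 6 (total 30).
Highland receives 6.

6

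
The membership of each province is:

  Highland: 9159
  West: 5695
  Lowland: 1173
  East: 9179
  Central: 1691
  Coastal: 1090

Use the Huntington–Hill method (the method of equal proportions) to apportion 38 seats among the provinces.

Highland 12; West 8; Lowland 2; East 12; Central 2; Coastal 2

With divisor 748: modified quotas Highland 12.245, West 7.614, Lowland 1.568, East 12.271, Central 2.261, Coastal 1.457.
Geometric-mean thresholds: Highland √(12·13)=12.490, West √(7·8)=7.483, Lowland √(1·2)=1.414, East √(12·13)=12.490, Central √(2·3)=2.449, Coastal √(1·2)=1.414.
Each quota rounded against its threshold gives Highland 12, West 8, Lowland 2, East 12, Central 2, Coastal 2 (total 38).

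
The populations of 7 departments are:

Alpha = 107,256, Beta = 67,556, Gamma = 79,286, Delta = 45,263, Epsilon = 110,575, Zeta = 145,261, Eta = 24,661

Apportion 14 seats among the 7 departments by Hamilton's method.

Standard divisor: 579858 ÷ 14 ≈ 41418.429.
Standard quotas: Alpha 2.5896, Beta 1.6311, Gamma 1.9143, Delta 1.0928, Epsilon 2.6697, Zeta 3.5072, Eta 0.5954.
Lower quotas: Alpha 2, Beta 1, Gamma 1, Delta 1, Epsilon 2, Zeta 3, Eta 0 (sum 10, leaving 4 seats).
Remainders in descending order: Gamma 0.9143, Epsilon 0.6697, Beta 0.6311, Eta 0.5954, Alpha 0.5896, Zeta 0.5072, Delta 0.0928.
The surplus seats go to Gamma, Epsilon, Beta, Eta.

Alpha: 2; Beta: 2; Gamma: 2; Delta: 1; Epsilon: 3; Zeta: 3; Eta: 1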